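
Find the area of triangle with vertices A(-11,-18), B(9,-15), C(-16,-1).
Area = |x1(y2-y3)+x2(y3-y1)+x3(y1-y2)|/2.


-11*(-15+ 1) = 154
9*(-1+ 18) = 153
-16*(-18+ 15) = 48
sum = 355
Area = |355|/2 = 177.5000

177.5000 sq units


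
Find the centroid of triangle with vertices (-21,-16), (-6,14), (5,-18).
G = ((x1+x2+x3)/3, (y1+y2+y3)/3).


Gx = (-21- 6+5)/3 = -22/3 = -7.3333
Gy = (-16+14- 18)/3 = -20/3 = -6.6667

G = (-7.3333, -6.6667)


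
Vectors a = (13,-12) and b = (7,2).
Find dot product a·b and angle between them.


a·b = 13*7 - 12*2 = 91 - 24 = 67
|a| = sqrt(169+144) = 17.6918
|b| = sqrt(49+4) = 7.2801
cos(theta) = 67/(sqrt(313)*sqrt(53)) = 67/sqrt(16589) = 0.520193
theta = arccos(67/sqrt(16589)) = 58.6548 degrees

a·b = 67, theta = 58.6548 deg


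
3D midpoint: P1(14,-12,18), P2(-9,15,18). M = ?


Mx = (14- 9)/2 = 2.5000
My = (-12+15)/2 = 1.5000
Mz = (18+18)/2 = 18.0000

M = (2.5000, 1.5000, 18.0000)


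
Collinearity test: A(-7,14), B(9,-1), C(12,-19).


-7*(-1+ 19) + 9*(-19-14) + 12*(14+ 1)
= -126 - 297 + 180 = -243

No, not collinear (determinant = -243)


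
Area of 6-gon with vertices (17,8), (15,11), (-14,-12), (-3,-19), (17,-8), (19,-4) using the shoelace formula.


sum(xi*y_{i+1}) = 17*11 + 15*(-12) - 14*(-19) - 3*(-8) + 17*(-4) + 19*8 = 381
sum(yi*x_{i+1}) = 8*15 + 11*(-14) - 12*(-3) - 19*17 - 8*19 - 4*17 = -541
Area = |381 + 541|/2 = 922/2 = 461.0000

461.0000 sq units


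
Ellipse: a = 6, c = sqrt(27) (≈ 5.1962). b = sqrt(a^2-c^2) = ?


b^2 = 6^2 - (sqrt(27))^2 = 36 - 27 = 9
b = sqrt(9) = 3

b = 3


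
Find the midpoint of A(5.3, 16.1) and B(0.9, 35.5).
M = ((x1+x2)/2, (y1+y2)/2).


Mx = (5.3 + 0.9)/2 = 6.2/2 = 3.1000
My = (16.1 + 35.5)/2 = 51.6/2 = 25.8000

(3.1000, 25.8000)


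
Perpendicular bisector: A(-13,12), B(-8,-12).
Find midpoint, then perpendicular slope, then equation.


Midpoint = (-10.5, 0)
Slope of AB = dy/dx = -24/5 = -4.8000
Perp slope = -dx/dy = 5/24 = 0.2083
b = My - (perp slope)*Mx = 0 + (5*(-10.5))/(-24) = 0 + 2.1875 = 2.1875

y = 0.2083x + 2.1875


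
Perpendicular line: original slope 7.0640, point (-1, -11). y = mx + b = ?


Perpendicular slope = -1/m1 = -1/7.0640 = -0.1416
b2 = y0 - m2*x0 = -11 - 1/7.0640 = -11 - 0.1416 = -11.1416

y = -0.1416x - 11.1416


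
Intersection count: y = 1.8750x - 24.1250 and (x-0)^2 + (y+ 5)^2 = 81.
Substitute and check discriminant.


Substitute y = 1.8750x - 24.1250: (x-0)^2 + (1.8750x- 24.1250+ 5)^2 = 81
Expand to Ax^2 + Bx + C = 0, where b-k = -19.125
A = 1+m^2 = 4.515625
B = 2(m(b-k) - h) = 2(1.8750*(-19.125) - 0) = -71.71875
C = h^2 + (b-k)^2 - r^2 = 0 + 365.765625 - 81 = 284.765625
disc = B^2-4AC = 5143.5791 - 5143.5791 = 0
disc = 0

1 intersection point (tangent)


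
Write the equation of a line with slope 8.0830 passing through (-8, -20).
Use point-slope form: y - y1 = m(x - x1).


y + 20 = 8.0830(x + 8)
y = 8.0830x - 20 - 8.0830*(-8)
y = 8.0830x + 44.6640

y = 8.0830x + 44.6640


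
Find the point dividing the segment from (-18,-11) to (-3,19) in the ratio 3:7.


Px = (3*(-3) + 7*(-18))/10 = -135/10 = -13.5000
Py = (3*19 + 7*(-11))/10 = -20/10 = -2.0000

P = (-13.5000, -2.0000)


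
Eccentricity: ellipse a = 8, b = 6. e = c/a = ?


c = sqrt(64-36) = sqrt(28) = 5.2915
e = c/a = sqrt(28)/8 = 0.6614

e = 0.6614


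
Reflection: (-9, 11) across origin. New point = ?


Reflection rule for origin: (-x, -y)
(-9, 11) -> (9, -11)

(9, -11)


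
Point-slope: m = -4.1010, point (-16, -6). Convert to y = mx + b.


y + 6 = -4.1010(x + 16)
y = -4.1010x - 6 + 4.1010*(-16)
y = -4.1010x - 71.6160

y = -4.1010x - 71.6160


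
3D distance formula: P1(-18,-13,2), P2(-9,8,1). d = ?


dx=9, dy=21, dz=-1
d = sqrt(81+441+1) = sqrt(523) = 22.8692

22.8692


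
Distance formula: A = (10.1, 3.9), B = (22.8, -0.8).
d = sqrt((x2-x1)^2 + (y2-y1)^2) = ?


dx = 22.8 - 10.1 = 12.7
dy = -0.8 - 3.9 = -4.7
d = sqrt(161.29 + 22.09) = sqrt(183.38) = 13.5418

13.5418


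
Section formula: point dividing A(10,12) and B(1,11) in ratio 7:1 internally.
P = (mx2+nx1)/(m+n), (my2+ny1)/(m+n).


Px = (7*1 + 1*10)/8 = 17/8 = 2.1250
Py = (7*11 + 1*12)/8 = 89/8 = 11.1250

P = (2.1250, 11.1250)


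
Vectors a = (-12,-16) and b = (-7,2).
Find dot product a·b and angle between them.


a·b = -12*(-7) - 16*2 = 84 - 32 = 52
|a| = sqrt(144+256) = 20.0000
|b| = sqrt(49+4) = 7.2801
cos(theta) = 52/(sqrt(400)*sqrt(53)) = 52/sqrt(21200) = 0.357137
theta = arccos(52/sqrt(21200)) = 69.0755 degrees

a·b = 52, theta = 69.0755 deg


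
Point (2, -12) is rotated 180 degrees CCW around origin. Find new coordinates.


cos(180) = -1, sin(180) = 0
x' = 2*(-1) + 12*0 = -2
y' = 2*0 - 12*(-1) = 12

(-2, 12)


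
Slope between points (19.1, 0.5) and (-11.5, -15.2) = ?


dy = -15.2 - 0.5 = -15.7
dx = -11.5 - 19.1 = -30.6
m = -15.7/(-30.6) = 0.5131

m = 0.5131


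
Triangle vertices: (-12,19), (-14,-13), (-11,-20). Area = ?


-12*(-13+ 20) = -84
-14*(-20-19) = 546
-11*(19+ 13) = -352
sum = 110
Area = |110|/2 = 55.0000

55.0000 sq units


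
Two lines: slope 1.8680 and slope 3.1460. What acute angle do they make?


m1-m2 = -1.278
1+m1*m2 = 6.876728
tan(theta) = |-1.278/6.876728| = 0.185844
theta = arctan(|-1.278/6.876728|) = 10.5280 degrees (acute angle)

10.5280 degrees


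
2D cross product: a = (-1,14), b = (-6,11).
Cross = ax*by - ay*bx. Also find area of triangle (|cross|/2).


cross = -1*11 - 14*(-6) = -11 + 84 = 73
Triangle area = |73|/2 = 73/2 = 36.5000

cross = 73, triangle area = 36.5000


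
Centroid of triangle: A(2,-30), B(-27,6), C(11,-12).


Gx = (2- 27+11)/3 = -14/3 = -4.6667
Gy = (-30+6- 12)/3 = -36/3 = -12.0000

G = (-4.6667, -12.0000)


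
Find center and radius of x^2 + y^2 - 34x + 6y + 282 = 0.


h = -D/2 = 34/2 = 17
k = -E/2 = -6/2 = -3
r^2 = h^2 + k^2 - F = 289 + 9 - 282 = 16
r = 4

Center (17, -3), radius = 4


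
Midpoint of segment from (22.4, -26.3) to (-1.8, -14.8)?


Mx = (22.4 - 1.8)/2 = 20.6/2 = 10.3000
My = (-26.3 - 14.8)/2 = -41.1/2 = -20.5500

(10.3000, -20.5500)


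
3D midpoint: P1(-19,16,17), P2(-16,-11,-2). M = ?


Mx = (-19- 16)/2 = -17.5000
My = (16- 11)/2 = 2.5000
Mz = (17- 2)/2 = 7.5000

M = (-17.5000, 2.5000, 7.5000)


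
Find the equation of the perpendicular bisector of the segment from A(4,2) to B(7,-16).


Midpoint = (5.5, -7)
Slope of AB = dy/dx = -18/3 = -6.0000
Perp slope = -dx/dy = 3/18 = 0.1667
b = My - (perp slope)*Mx = -7 + (3*5.5)/(-18) = -7 - 0.9167 = -7.9167

y = 0.1667x - 7.9167


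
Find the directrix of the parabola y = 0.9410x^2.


a = 0.9410
1/(4a) = 0.2657
directrix: y = -0.2657 = -0.2657

y = -0.2657


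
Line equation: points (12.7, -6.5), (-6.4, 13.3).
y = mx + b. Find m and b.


m = (19.8)/(-19.1) = -1.0366
b = y1 - m*x1 = -6.5 - (19.8*12.7)/(-19.1) = -6.5 + 13.1654 = 6.6654

y = -1.0366x + 6.6654


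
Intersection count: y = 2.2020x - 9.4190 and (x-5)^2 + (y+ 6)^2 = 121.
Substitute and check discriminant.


Substitute y = 2.2020x - 9.4190: (x-5)^2 + (2.2020x- 9.4190+ 6)^2 = 121
Expand to Ax^2 + Bx + C = 0, where b-k = -3.419
A = 1+m^2 = 5.848804
B = 2(m(b-k) - h) = 2(2.2020*(-3.419) - 5) = -25.057276
C = h^2 + (b-k)^2 - r^2 = 25 + 11.689561 - 121 = -84.310439
disc = B^2-4AC = 627.8671 + 1972.4609 = 2600.3280
disc > 0

2 intersection points


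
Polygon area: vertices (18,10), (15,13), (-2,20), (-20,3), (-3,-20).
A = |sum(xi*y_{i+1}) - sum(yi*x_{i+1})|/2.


sum(xi*y_{i+1}) = 18*13 + 15*20 - 2*3 - 20*(-20) - 3*10 = 898
sum(yi*x_{i+1}) = 10*15 + 13*(-2) + 20*(-20) + 3*(-3) - 20*18 = -645
Area = |898 + 645|/2 = 1543/2 = 771.5000

771.5000 sq units


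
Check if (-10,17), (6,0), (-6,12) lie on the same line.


-10*(0-12) + 6*(12-17) - 6*(17-0)
= 120 - 30 - 102 = -12

No, not collinear (determinant = -12)


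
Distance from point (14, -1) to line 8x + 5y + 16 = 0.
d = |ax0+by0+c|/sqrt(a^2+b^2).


|8*14 + 5*(-1) + 16| = |123| = 123
sqrt(64 + 25) = sqrt(89) = 9.4340
d = 123/sqrt(89) = 13.0380

13.0380


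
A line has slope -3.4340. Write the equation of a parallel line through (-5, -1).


Parallel lines have equal slopes.
m2 = -3.4340
b2 = -1 + 3.4340*(-5) = -18.1700

y = -3.4340x - 18.1700


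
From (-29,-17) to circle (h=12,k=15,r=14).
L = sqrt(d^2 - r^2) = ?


d = sqrt((-29-12)^2 + (-17-15)^2) = sqrt(1681+1024) = 52.0096
L = sqrt(2705.0000 - 196) = sqrt(2509.0000) = 50.0899

50.0899


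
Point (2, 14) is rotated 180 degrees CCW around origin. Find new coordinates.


cos(180) = -1, sin(180) = 0
x' = 2*(-1) - 14*0 = -2
y' = 2*0 + 14*(-1) = -14

(-2, -14)


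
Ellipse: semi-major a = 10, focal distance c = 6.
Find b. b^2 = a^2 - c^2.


b^2 = 10^2 - (6)^2 = 100 - 36 = 64
b = sqrt(64) = 8

b = 8


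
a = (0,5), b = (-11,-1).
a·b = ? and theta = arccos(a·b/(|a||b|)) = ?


a·b = 0*(-11) + 5*(-1) = 0 - 5 = -5
|a| = sqrt(0+25) = 5.0000
|b| = sqrt(121+1) = 11.0454
cos(theta) = -5/(sqrt(25)*sqrt(122)) = -5/sqrt(3050) = -0.090536
theta = arccos(-5/sqrt(3050)) = 95.1944 degrees

a·b = -5, theta = 95.1944 deg


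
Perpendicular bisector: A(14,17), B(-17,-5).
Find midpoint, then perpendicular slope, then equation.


Midpoint = (-1.5, 6)
Slope of AB = dy/dx = -22/(-31) = 0.7097
Perp slope = -dx/dy = -31/22 = -1.4091
b = My - (perp slope)*Mx = 6 + (-31*(-1.5))/(-22) = 6 - 2.1136 = 3.8864

y = -1.4091x + 3.8864


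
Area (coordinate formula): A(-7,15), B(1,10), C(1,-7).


-7*(10+ 7) = -119
1*(-7-15) = -22
1*(15-10) = 5
sum = -136
Area = |-136|/2 = 68.0000

68.0000 sq units


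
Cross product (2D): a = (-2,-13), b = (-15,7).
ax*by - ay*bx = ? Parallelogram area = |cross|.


cross = -2*7 + 13*(-15) = -14 - 195 = -209
Parallelogram area = |-209| = 209

cross = -209, parallelogram area = 209


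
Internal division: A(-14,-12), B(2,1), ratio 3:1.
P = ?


Px = (3*2 + 1*(-14))/4 = -8/4 = -2.0000
Py = (3*1 + 1*(-12))/4 = -9/4 = -2.2500

P = (-2.0000, -2.2500)


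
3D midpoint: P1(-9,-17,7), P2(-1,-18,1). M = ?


Mx = (-9- 1)/2 = -5.0000
My = (-17- 18)/2 = -17.5000
Mz = (7+1)/2 = 4.0000

M = (-5.0000, -17.5000, 4.0000)


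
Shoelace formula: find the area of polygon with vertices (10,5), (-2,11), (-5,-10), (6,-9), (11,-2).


sum(xi*y_{i+1}) = 10*11 - 2*(-10) - 5*(-9) + 6*(-2) + 11*5 = 218
sum(yi*x_{i+1}) = 5*(-2) + 11*(-5) - 10*6 - 9*11 - 2*10 = -244
Area = |218 + 244|/2 = 462/2 = 231.0000

231.0000 sq units


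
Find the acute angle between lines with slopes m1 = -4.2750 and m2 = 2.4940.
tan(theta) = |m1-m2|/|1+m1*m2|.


m1-m2 = -6.769
1+m1*m2 = -9.66185
tan(theta) = |-6.769/(-9.66185)| = 0.700590
theta = arctan(|-6.769/(-9.66185)|) = 35.0147 degrees (acute angle)

35.0147 degrees


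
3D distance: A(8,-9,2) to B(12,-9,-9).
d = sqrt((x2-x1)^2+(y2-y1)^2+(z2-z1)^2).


dx=4, dy=0, dz=-11
d = sqrt(16+0+121) = sqrt(137) = 11.7047

11.7047


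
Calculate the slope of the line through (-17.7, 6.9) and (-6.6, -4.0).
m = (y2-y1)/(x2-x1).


dy = -4.0 - 6.9 = -10.9
dx = -6.6 + 17.7 = 11.1
m = -10.9/11.1 = -0.9820

m = -0.9820


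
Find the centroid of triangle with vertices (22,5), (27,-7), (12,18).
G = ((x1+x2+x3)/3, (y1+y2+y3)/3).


Gx = (22+27+12)/3 = 61/3 = 20.3333
Gy = (5- 7+18)/3 = 16/3 = 5.3333

G = (20.3333, 5.3333)


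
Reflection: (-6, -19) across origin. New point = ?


Reflection rule for origin: (-x, -y)
(-6, -19) -> (6, 19)

(6, 19)


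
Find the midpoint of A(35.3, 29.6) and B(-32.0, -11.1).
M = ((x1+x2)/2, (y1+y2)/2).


Mx = (35.3 - 32.0)/2 = 3.3/2 = 1.6500
My = (29.6 - 11.1)/2 = 18.5/2 = 9.2500

(1.6500, 9.2500)


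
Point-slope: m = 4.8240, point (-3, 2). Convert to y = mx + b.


y - 2 = 4.8240(x + 3)
y = 4.8240x + 2 - 4.8240*(-3)
y = 4.8240x + 16.4720

y = 4.8240x + 16.4720


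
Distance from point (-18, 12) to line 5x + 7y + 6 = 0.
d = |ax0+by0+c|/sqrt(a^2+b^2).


|5*(-18) + 7*12 + 6| = |0| = 0
sqrt(25 + 49) = sqrt(74) = 8.6023
d = 0/sqrt(74) = 0

0


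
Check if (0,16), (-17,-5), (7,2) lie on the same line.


0*(-5-2) - 17*(2-16) + 7*(16+ 5)
= 0 + 238 + 147 = 385

No, not collinear (determinant = 385)


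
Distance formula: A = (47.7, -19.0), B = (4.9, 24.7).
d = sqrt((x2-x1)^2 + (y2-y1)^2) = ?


dx = 4.9 - 47.7 = -42.8
dy = 24.7 + 19.0 = 43.7
d = sqrt(1831.84 + 1909.69) = sqrt(3741.53) = 61.1680

61.1680


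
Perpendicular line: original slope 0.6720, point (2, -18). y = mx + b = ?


Perpendicular slope = -1/m1 = -1/0.6720 = -1.4881
b2 = y0 - m2*x0 = -18 + 2/0.6720 = -18 + 2.9762 = -15.0238

y = -1.4881x - 15.0238


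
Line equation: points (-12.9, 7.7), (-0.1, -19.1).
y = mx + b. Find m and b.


m = (-26.8)/(12.8) = -2.0938
b = y1 - m*x1 = 7.7 - (-26.8*(-12.9))/(12.8) = 7.7 - 27.0094 = -19.3094

y = -2.0938x - 19.3094


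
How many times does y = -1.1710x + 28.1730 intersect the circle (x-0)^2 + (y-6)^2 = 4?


Substitute y = -1.1710x + 28.1730: (x-0)^2 + (-1.1710x+28.1730-6)^2 = 4
Expand to Ax^2 + Bx + C = 0, where b-k = 22.173
A = 1+m^2 = 2.371241
B = 2(m(b-k) - h) = 2(-1.1710*22.173 - 0) = -51.929166
C = h^2 + (b-k)^2 - r^2 = 0 + 491.641929 - 4 = 487.641929
disc = B^2-4AC = 2696.6383 - 4625.2661 = -1928.6278
disc < 0

0 intersection points


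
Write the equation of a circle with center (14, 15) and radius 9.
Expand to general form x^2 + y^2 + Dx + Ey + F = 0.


(x-14)^2 + (y-15)^2 = 9^2
D = -2h = -28, E = -2k = -30
F = h^2+k^2-r^2 = 196+225-81 = 340

x^2 + y^2 - 28x - 30y + 340 = 0


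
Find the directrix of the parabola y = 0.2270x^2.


a = 0.2270
1/(4a) = 1.1013
directrix: y = -1.1013 = -1.1013

y = -1.1013


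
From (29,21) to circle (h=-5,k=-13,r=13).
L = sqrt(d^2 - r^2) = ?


d = sqrt((29+ 5)^2 + (21+ 13)^2) = sqrt(1156+1156) = 48.0833
L = sqrt(2312.0000 - 169) = sqrt(2143.0000) = 46.2925

46.2925


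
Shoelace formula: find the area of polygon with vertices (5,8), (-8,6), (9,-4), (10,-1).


sum(xi*y_{i+1}) = 5*6 - 8*(-4) + 9*(-1) + 10*8 = 133
sum(yi*x_{i+1}) = 8*(-8) + 6*9 - 4*10 - 1*5 = -55
Area = |133 + 55|/2 = 188/2 = 94.0000

94.0000 sq units


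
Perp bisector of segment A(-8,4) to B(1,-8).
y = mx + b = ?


Midpoint = (-3.5, -2)
Slope of AB = dy/dx = -12/9 = -1.3333
Perp slope = -dx/dy = 9/12 = 0.7500
b = My - (perp slope)*Mx = -2 + (9*(-3.5))/(-12) = -2 + 2.6250 = 0.6250

y = 0.7500x + 0.6250


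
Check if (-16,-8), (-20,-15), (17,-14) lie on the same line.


-16*(-15+ 14) - 20*(-14+ 8) + 17*(-8+ 15)
= 16 + 120 + 119 = 255

No, not collinear (determinant = 255)


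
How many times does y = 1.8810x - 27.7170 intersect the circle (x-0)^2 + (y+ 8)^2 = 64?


Substitute y = 1.8810x - 27.7170: (x-0)^2 + (1.8810x- 27.7170+ 8)^2 = 64
Expand to Ax^2 + Bx + C = 0, where b-k = -19.717
A = 1+m^2 = 4.538161
B = 2(m(b-k) - h) = 2(1.8810*(-19.717) - 0) = -74.175354
C = h^2 + (b-k)^2 - r^2 = 0 + 388.760089 - 64 = 324.760089
disc = B^2-4AC = 5501.9831 - 5895.2543 = -393.2712
disc < 0

0 intersection points


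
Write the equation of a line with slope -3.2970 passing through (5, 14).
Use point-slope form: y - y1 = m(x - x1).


y - 14 = -3.2970(x - 5)
y = -3.2970x + 14 + 3.2970*5
y = -3.2970x + 30.4850

y = -3.2970x + 30.4850


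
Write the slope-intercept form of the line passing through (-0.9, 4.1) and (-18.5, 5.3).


m = (1.2)/(-17.6) = -0.0682
b = y1 - m*x1 = 4.1 - (1.2*(-0.9))/(-17.6) = 4.1 - 0.0614 = 4.0386

y = -0.0682x + 4.0386


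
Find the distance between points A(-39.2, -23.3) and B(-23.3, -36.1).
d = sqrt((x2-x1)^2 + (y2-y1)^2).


dx = -23.3 + 39.2 = 15.9
dy = -36.1 + 23.3 = -12.8
d = sqrt(252.81 + 163.84) = sqrt(416.65) = 20.4120

20.4120


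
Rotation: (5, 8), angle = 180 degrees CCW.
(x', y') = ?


cos(180) = -1, sin(180) = 0
x' = 5*(-1) - 8*0 = -5
y' = 5*0 + 8*(-1) = -8

(-5, -8)


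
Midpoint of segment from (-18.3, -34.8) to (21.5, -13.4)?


Mx = (-18.3 + 21.5)/2 = 3.2/2 = 1.6000
My = (-34.8 - 13.4)/2 = -48.2/2 = -24.1000

(1.6000, -24.1000)


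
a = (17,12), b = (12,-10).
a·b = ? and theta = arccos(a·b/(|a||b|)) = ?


a·b = 17*12 + 12*(-10) = 204 - 120 = 84
|a| = sqrt(289+144) = 20.8087
|b| = sqrt(144+100) = 15.6205
cos(theta) = 84/(sqrt(433)*sqrt(244)) = 84/sqrt(105652) = 0.258429
theta = arccos(84/sqrt(105652)) = 75.0232 degrees

a·b = 84, theta = 75.0232 deg


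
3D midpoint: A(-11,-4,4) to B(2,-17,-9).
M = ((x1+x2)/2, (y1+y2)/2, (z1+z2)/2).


Mx = (-11+2)/2 = -4.5000
My = (-4- 17)/2 = -10.5000
Mz = (4- 9)/2 = -2.5000

M = (-4.5000, -10.5000, -2.5000)


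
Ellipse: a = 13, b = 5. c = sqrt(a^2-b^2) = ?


c^2 = 13^2 - 5^2 = 169 - 25 = 144
c = sqrt(144) = 12.0000

c = 12.0000


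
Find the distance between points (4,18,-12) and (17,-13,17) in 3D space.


dx=13, dy=-31, dz=29
d = sqrt(169+961+841) = sqrt(1971) = 44.3959

44.3959


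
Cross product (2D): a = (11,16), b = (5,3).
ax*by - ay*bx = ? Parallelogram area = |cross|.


cross = 11*3 - 16*5 = 33 - 80 = -47
Parallelogram area = |-47| = 47

cross = -47, parallelogram area = 47


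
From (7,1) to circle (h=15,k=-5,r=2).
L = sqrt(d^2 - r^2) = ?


d = sqrt((7-15)^2 + (1+ 5)^2) = sqrt(64+36) = 10.0000
L = sqrt(100.0000 - 4) = sqrt(96.0000) = 9.7980

9.7980


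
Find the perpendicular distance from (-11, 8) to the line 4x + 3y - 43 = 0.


|4*(-11) + 3*8 - 43| = |-63| = 63
sqrt(16 + 9) = sqrt(25) = 5.0000
d = 63/sqrt(25) = 12.6000

12.6000


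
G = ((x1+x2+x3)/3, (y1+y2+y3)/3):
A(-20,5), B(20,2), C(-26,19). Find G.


Gx = (-20+20- 26)/3 = -26/3 = -8.6667
Gy = (5+2+19)/3 = 26/3 = 8.6667

G = (-8.6667, 8.6667)


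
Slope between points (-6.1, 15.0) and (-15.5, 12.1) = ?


dy = 12.1 - 15.0 = -2.9
dx = -15.5 + 6.1 = -9.4
m = -2.9/(-9.4) = 0.3085

m = 0.3085


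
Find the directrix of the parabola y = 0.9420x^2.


a = 0.9420
1/(4a) = 0.2654
directrix: y = -0.2654 = -0.2654

y = -0.2654


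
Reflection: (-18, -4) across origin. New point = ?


Reflection rule for origin: (-x, -y)
(-18, -4) -> (18, 4)

(18, 4)


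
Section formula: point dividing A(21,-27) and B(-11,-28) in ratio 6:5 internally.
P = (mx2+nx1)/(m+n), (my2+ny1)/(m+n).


Px = (6*(-11) + 5*21)/11 = 39/11 = 3.5455
Py = (6*(-28) + 5*(-27))/11 = -303/11 = -27.5455

P = (3.5455, -27.5455)


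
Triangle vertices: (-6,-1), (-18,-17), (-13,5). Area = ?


-6*(-17-5) = 132
-18*(5+ 1) = -108
-13*(-1+ 17) = -208
sum = -184
Area = |-184|/2 = 92.0000

92.0000 sq units


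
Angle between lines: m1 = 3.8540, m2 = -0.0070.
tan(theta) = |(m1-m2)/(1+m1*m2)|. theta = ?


m1-m2 = 3.861
1+m1*m2 = 0.973022
tan(theta) = |3.861/0.973022| = 3.968050
theta = arctan(|3.861/0.973022|) = 75.8553 degrees (acute angle)

75.8553 degrees


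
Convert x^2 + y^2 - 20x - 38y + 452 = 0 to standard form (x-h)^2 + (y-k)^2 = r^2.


h = -D/2 = 20/2 = 10
k = -E/2 = 38/2 = 19
r^2 = h^2 + k^2 - F = 100 + 361 - 452 = 9
r = 3

Center (10, 19), radius = 3


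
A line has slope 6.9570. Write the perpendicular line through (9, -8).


Perpendicular slope = -1/m1 = -1/6.9570 = -0.1437
b2 = y0 - m2*x0 = -8 + 9/6.9570 = -8 + 1.2937 = -6.7063

y = -0.1437x - 6.7063


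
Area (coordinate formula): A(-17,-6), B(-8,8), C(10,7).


-17*(8-7) = -17
-8*(7+ 6) = -104
10*(-6-8) = -140
sum = -261
Area = |-261|/2 = 130.5000

130.5000 sq units


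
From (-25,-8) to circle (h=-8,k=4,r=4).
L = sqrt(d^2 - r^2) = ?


d = sqrt((-25+ 8)^2 + (-8-4)^2) = sqrt(289+144) = 20.8087
L = sqrt(433.0000 - 16) = sqrt(417.0000) = 20.4206

20.4206


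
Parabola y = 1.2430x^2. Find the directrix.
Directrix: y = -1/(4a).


a = 1.2430
1/(4a) = 0.2011
directrix: y = -0.2011 = -0.2011

y = -0.2011


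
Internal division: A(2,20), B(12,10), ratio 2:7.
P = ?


Px = (2*12 + 7*2)/9 = 38/9 = 4.2222
Py = (2*10 + 7*20)/9 = 160/9 = 17.7778

P = (4.2222, 17.7778)


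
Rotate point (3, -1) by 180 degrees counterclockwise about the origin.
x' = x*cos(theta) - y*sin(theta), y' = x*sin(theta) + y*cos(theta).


cos(180) = -1, sin(180) = 0
x' = 3*(-1) + 1*0 = -3
y' = 3*0 - 1*(-1) = 1

(-3, 1)


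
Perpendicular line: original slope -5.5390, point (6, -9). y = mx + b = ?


Perpendicular slope = -1/m1 = -1/(-5.5390) = 0.1805
b2 = y0 - m2*x0 = -9 + 6/(-5.5390) = -9 - 1.0832 = -10.0832

y = 0.1805x - 10.0832


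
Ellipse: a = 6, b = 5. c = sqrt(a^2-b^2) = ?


c^2 = 6^2 - 5^2 = 36 - 25 = 11
c = sqrt(11) = 3.3166

c = 3.3166


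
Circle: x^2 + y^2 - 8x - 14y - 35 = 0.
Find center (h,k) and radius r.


h = -D/2 = 8/2 = 4
k = -E/2 = 14/2 = 7
r^2 = h^2 + k^2 - F = 16 + 49 + 35 = 100
r = 10

Center (4, 7), radius = 10


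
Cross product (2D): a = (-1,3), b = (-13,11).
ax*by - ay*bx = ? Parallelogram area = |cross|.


cross = -1*11 - 3*(-13) = -11 + 39 = 28
Parallelogram area = |28| = 28

cross = 28, parallelogram area = 28


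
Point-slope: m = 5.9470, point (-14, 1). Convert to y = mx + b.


y - 1 = 5.9470(x + 14)
y = 5.9470x + 1 - 5.9470*(-14)
y = 5.9470x + 84.2580

y = 5.9470x + 84.2580


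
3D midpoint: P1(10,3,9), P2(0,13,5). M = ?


Mx = (10+0)/2 = 5.0000
My = (3+13)/2 = 8.0000
Mz = (9+5)/2 = 7.0000

M = (5.0000, 8.0000, 7.0000)


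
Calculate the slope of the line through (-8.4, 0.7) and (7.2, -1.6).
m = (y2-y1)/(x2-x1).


dy = -1.6 - 0.7 = -2.3
dx = 7.2 + 8.4 = 15.6
m = -2.3/15.6 = -0.1474

m = -0.1474


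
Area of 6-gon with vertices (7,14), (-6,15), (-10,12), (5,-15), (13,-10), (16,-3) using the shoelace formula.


sum(xi*y_{i+1}) = 7*15 - 6*12 - 10*(-15) + 5*(-10) + 13*(-3) + 16*14 = 318
sum(yi*x_{i+1}) = 14*(-6) + 15*(-10) + 12*5 - 15*13 - 10*16 - 3*7 = -550
Area = |318 + 550|/2 = 868/2 = 434.0000

434.0000 sq units


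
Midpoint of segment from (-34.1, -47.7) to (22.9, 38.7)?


Mx = (-34.1 + 22.9)/2 = -11.2/2 = -5.6000
My = (-47.7 + 38.7)/2 = -9.0/2 = -4.5000

(-5.6000, -4.5000)


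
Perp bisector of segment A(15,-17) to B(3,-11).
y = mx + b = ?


Midpoint = (9, -14)
Slope of AB = dy/dx = 6/(-12) = -0.5000
Perp slope = -dx/dy = 12/6 = 2.0000
b = My - (perp slope)*Mx = -14 + (-12*9)/6 = -14 - 18.0000 = -32.0000

y = 2.0000x - 32.0000


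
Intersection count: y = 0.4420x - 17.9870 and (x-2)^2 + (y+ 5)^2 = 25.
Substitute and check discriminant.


Substitute y = 0.4420x - 17.9870: (x-2)^2 + (0.4420x- 17.9870+ 5)^2 = 25
Expand to Ax^2 + Bx + C = 0, where b-k = -12.987
A = 1+m^2 = 1.195364
B = 2(m(b-k) - h) = 2(0.4420*(-12.987) - 2) = -15.480508
C = h^2 + (b-k)^2 - r^2 = 4 + 168.662169 - 25 = 147.662169
disc = B^2-4AC = 239.6461 - 706.0402 = -466.3941
disc < 0

0 intersection points


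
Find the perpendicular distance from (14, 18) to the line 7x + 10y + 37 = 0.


|7*14 + 10*18 + 37| = |315| = 315
sqrt(49 + 100) = sqrt(149) = 12.2066
d = 315/sqrt(149) = 25.8058

25.8058


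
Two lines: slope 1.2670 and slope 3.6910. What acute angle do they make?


m1-m2 = -2.424
1+m1*m2 = 5.676497
tan(theta) = |-2.424/5.676497| = 0.427024
theta = arctan(|-2.424/5.676497|) = 23.1236 degrees (acute angle)

23.1236 degrees


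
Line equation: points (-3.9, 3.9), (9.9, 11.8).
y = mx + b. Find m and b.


m = (7.9)/(13.8) = 0.5725
b = y1 - m*x1 = 3.9 - (7.9*(-3.9))/(13.8) = 3.9 + 2.2326 = 6.1326

y = 0.5725x + 6.1326


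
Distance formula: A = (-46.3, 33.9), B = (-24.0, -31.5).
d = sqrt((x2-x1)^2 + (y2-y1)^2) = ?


dx = -24.0 + 46.3 = 22.3
dy = -31.5 - 33.9 = -65.4
d = sqrt(497.29 + 4277.16) = sqrt(4774.45) = 69.0974

69.0974


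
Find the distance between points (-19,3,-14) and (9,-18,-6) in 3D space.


dx=28, dy=-21, dz=8
d = sqrt(784+441+64) = sqrt(1289) = 35.9026

35.9026


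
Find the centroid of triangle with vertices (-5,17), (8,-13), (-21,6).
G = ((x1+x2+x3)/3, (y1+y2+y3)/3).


Gx = (-5+8- 21)/3 = -18/3 = -6.0000
Gy = (17- 13+6)/3 = 10/3 = 3.3333

G = (-6.0000, 3.3333)


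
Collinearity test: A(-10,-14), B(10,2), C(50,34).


-10*(2-34) + 10*(34+ 14) + 50*(-14-2)
= 320 + 480 - 800 = 0

Yes, collinear (determinant = 0)


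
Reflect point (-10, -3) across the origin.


Reflection rule for origin: (-x, -y)
(-10, -3) -> (10, 3)

(10, 3)


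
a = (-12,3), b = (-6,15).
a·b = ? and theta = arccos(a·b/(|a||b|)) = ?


a·b = -12*(-6) + 3*15 = 72 + 45 = 117
|a| = sqrt(144+9) = 12.3693
|b| = sqrt(36+225) = 16.1555
cos(theta) = 117/(sqrt(153)*sqrt(261)) = 117/sqrt(39933) = 0.585491
theta = arccos(117/sqrt(39933)) = 54.1623 degrees

a·b = 117, theta = 54.1623 deg


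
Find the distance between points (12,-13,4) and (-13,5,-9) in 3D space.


dx=-25, dy=18, dz=-13
d = sqrt(625+324+169) = sqrt(1118) = 33.4365

33.4365


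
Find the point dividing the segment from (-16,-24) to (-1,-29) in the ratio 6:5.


Px = (6*(-1) + 5*(-16))/11 = -86/11 = -7.8182
Py = (6*(-29) + 5*(-24))/11 = -294/11 = -26.7273

P = (-7.8182, -26.7273)


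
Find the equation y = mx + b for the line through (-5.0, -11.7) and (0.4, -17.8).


m = (-6.1)/(5.4) = -1.1296
b = y1 - m*x1 = -11.7 - (-6.1*(-5.0))/(5.4) = -11.7 - 5.6481 = -17.3481

y = -1.1296x - 17.3481


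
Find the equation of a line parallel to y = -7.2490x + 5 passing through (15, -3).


Parallel lines have equal slopes.
m2 = -7.2490
b2 = -3 + 7.2490*15 = 105.7350

y = -7.2490x + 105.7350


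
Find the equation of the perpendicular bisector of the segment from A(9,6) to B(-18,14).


Midpoint = (-4.5, 10)
Slope of AB = dy/dx = 8/(-27) = -0.2963
Perp slope = -dx/dy = 27/8 = 3.3750
b = My - (perp slope)*Mx = 10 + (-27*(-4.5))/8 = 10 + 15.1875 = 25.1875

y = 3.3750x + 25.1875


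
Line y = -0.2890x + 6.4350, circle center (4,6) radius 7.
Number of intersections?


Substitute y = -0.2890x + 6.4350: (x-4)^2 + (-0.2890x+6.4350-6)^2 = 49
Expand to Ax^2 + Bx + C = 0, where b-k = 0.435
A = 1+m^2 = 1.083521
B = 2(m(b-k) - h) = 2(-0.2890*0.435 - 4) = -8.25143
C = h^2 + (b-k)^2 - r^2 = 16 + 0.189225 - 49 = -32.810775
disc = B^2-4AC = 68.0861 + 142.2047 = 210.2908
disc > 0

2 intersection points


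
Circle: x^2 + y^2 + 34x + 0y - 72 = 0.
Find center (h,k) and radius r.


h = -D/2 = -34/2 = -17
k = -E/2 = 0/2 = 0
r^2 = h^2 + k^2 - F = 289 + 0 + 72 = 361
r = 19

Center (-17, 0), radius = 19


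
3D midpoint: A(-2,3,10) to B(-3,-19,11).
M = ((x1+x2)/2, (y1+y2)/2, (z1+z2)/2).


Mx = (-2- 3)/2 = -2.5000
My = (3- 19)/2 = -8.0000
Mz = (10+11)/2 = 10.5000

M = (-2.5000, -8.0000, 10.5000)


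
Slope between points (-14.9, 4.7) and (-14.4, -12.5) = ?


dy = -12.5 - 4.7 = -17.2
dx = -14.4 + 14.9 = 0.5
m = -17.2/0.5 = -34.4000

m = -34.4000


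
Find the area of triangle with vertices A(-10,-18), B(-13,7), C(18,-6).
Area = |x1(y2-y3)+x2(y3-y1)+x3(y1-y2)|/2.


-10*(7+ 6) = -130
-13*(-6+ 18) = -156
18*(-18-7) = -450
sum = -736
Area = |-736|/2 = 368.0000

368.0000 sq units


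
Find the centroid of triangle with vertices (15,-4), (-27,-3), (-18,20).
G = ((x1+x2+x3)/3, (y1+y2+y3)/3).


Gx = (15- 27- 18)/3 = -30/3 = -10.0000
Gy = (-4- 3+20)/3 = 13/3 = 4.3333

G = (-10.0000, 4.3333)


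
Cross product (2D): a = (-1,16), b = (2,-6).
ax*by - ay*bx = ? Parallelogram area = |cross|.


cross = -1*(-6) - 16*2 = 6 - 32 = -26
Parallelogram area = |-26| = 26

cross = -26, parallelogram area = 26


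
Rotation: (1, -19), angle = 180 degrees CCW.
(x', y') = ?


cos(180) = -1, sin(180) = 0
x' = 1*(-1) + 19*0 = -1
y' = 1*0 - 19*(-1) = 19

(-1, 19)


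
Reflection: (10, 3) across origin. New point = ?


Reflection rule for origin: (-x, -y)
(10, 3) -> (-10, -3)

(-10, -3)


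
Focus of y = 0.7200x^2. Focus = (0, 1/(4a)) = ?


a = 0.7200
4a = 2.8800
focus = (0, 1/2.8800) = (0, 0.3472)

Focus = (0, 0.3472)


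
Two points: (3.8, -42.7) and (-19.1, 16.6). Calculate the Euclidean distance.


dx = -19.1 - 3.8 = -22.9
dy = 16.6 + 42.7 = 59.3
d = sqrt(524.41 + 3516.49) = sqrt(4040.9) = 63.5681

63.5681


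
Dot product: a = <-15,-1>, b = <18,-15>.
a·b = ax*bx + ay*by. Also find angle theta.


a·b = -15*18 - 1*(-15) = -270 + 15 = -255
|a| = sqrt(225+1) = 15.0333
|b| = sqrt(324+225) = 23.4307
cos(theta) = -255/(sqrt(226)*sqrt(549)) = -255/sqrt(124074) = -0.723935
theta = arccos(-255/sqrt(124074)) = 136.3804 degrees

a·b = -255, theta = 136.3804 deg


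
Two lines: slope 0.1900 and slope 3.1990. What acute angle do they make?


m1-m2 = -3.009
1+m1*m2 = 1.60781
tan(theta) = |-3.009/1.60781| = 1.871490
theta = arctan(|-3.009/1.60781|) = 61.8829 degrees (acute angle)

61.8829 degrees


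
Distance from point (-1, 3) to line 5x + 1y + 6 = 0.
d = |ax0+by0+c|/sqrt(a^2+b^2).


|5*(-1) + 1*3 + 6| = |4| = 4
sqrt(25 + 1) = sqrt(26) = 5.0990
d = 4/sqrt(26) = 0.7845

0.7845


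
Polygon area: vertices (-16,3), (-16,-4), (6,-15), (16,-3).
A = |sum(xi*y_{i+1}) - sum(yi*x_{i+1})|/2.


sum(xi*y_{i+1}) = -16*(-4) - 16*(-15) + 6*(-3) + 16*3 = 334
sum(yi*x_{i+1}) = 3*(-16) - 4*6 - 15*16 - 3*(-16) = -264
Area = |334 + 264|/2 = 598/2 = 299.0000

299.0000 sq units


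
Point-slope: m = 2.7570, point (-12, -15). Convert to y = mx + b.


y + 15 = 2.7570(x + 12)
y = 2.7570x - 15 - 2.7570*(-12)
y = 2.7570x + 18.0840

y = 2.7570x + 18.0840


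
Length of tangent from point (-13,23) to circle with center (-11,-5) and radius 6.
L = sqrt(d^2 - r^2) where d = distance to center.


d = sqrt((-13+ 11)^2 + (23+ 5)^2) = sqrt(4+784) = 28.0713
L = sqrt(788.0000 - 36) = sqrt(752.0000) = 27.4226

27.4226


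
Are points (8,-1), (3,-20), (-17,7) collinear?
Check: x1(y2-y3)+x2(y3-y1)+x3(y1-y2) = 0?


8*(-20-7) + 3*(7+ 1) - 17*(-1+ 20)
= -216 + 24 - 323 = -515

No, not collinear (determinant = -515)


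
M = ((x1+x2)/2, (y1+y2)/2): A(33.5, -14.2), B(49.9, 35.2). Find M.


Mx = (33.5 + 49.9)/2 = 83.4/2 = 41.7000
My = (-14.2 + 35.2)/2 = 21/2 = 10.5000

(41.7000, 10.5000)


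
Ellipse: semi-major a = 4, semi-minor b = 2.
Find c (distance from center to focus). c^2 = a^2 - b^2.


c^2 = 4^2 - 2^2 = 16 - 4 = 12
c = sqrt(12) = 3.4641

c = 3.4641


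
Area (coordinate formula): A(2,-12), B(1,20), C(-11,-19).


2*(20+ 19) = 78
1*(-19+ 12) = -7
-11*(-12-20) = 352
sum = 423
Area = |423|/2 = 211.5000

211.5000 sq units


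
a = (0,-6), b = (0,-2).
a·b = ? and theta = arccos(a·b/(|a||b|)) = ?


a·b = 0*0 - 6*(-2) = 0 + 12 = 12
|a| = sqrt(0+36) = 6.0000
|b| = sqrt(0+4) = 2.0000
cos(theta) = 12/(sqrt(36)*sqrt(4)) = 12/sqrt(144) = 1
theta = arccos(12/sqrt(144)) = 0 degrees

a·b = 12, theta = 0 deg


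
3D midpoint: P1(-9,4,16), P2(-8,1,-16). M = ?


Mx = (-9- 8)/2 = -8.5000
My = (4+1)/2 = 2.5000
Mz = (16- 16)/2 = 0

M = (-8.5000, 2.5000, 0)


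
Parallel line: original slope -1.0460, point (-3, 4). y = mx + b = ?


Parallel lines have equal slopes.
m2 = -1.0460
b2 = 4 + 1.0460*(-3) = 0.8620

y = -1.0460x + 0.8620


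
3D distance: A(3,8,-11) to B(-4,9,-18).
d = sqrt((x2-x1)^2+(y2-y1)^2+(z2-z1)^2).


dx=-7, dy=1, dz=-7
d = sqrt(49+1+49) = sqrt(99) = 9.9499

9.9499


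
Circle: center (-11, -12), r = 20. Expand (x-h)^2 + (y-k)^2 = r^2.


(x+ 11)^2 + (y+ 12)^2 = 20^2
D = -2h = 22, E = -2k = 24
F = h^2+k^2-r^2 = 121+144-400 = -135

x^2 + y^2 + 22x + 24y - 135 = 0


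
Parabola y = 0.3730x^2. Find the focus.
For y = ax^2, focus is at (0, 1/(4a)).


a = 0.3730
4a = 1.4920
focus = (0, 1/1.4920) = (0, 0.6702)

Focus = (0, 0.6702)


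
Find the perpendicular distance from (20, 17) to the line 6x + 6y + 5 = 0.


|6*20 + 6*17 + 5| = |227| = 227
sqrt(36 + 36) = sqrt(72) = 8.4853
d = 227/sqrt(72) = 26.7522

26.7522


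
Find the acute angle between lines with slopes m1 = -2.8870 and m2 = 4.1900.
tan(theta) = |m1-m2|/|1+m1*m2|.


m1-m2 = -7.077
1+m1*m2 = -11.09653
tan(theta) = |-7.077/(-11.09653)| = 0.637767
theta = arctan(|-7.077/(-11.09653)|) = 32.5284 degrees (acute angle)

32.5284 degrees


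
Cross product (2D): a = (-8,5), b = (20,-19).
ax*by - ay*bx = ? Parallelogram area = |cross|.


cross = -8*(-19) - 5*20 = 152 - 100 = 52
Parallelogram area = |52| = 52

cross = 52, parallelogram area = 52


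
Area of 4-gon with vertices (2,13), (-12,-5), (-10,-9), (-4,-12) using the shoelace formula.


sum(xi*y_{i+1}) = 2*(-5) - 12*(-9) - 10*(-12) - 4*13 = 166
sum(yi*x_{i+1}) = 13*(-12) - 5*(-10) - 9*(-4) - 12*2 = -94
Area = |166 + 94|/2 = 260/2 = 130.0000

130.0000 sq units


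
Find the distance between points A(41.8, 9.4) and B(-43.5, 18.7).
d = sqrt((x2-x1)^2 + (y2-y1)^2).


dx = -43.5 - 41.8 = -85.3
dy = 18.7 - 9.4 = 9.3
d = sqrt(7276.09 + 86.49) = sqrt(7362.58) = 85.8055

85.8055


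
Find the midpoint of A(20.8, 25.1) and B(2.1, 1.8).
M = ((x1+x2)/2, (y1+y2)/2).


Mx = (20.8 + 2.1)/2 = 22.9/2 = 11.4500
My = (25.1 + 1.8)/2 = 26.9/2 = 13.4500

(11.4500, 13.4500)


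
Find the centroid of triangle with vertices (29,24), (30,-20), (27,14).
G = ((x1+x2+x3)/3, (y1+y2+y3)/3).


Gx = (29+30+27)/3 = 86/3 = 28.6667
Gy = (24- 20+14)/3 = 18/3 = 6.0000

G = (28.6667, 6.0000)


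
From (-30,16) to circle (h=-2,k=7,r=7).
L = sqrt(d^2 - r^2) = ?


d = sqrt((-30+ 2)^2 + (16-7)^2) = sqrt(784+81) = 29.4109
L = sqrt(865.0000 - 49) = sqrt(816.0000) = 28.5657

28.5657


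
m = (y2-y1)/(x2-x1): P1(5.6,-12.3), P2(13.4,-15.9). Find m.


dy = -15.9 + 12.3 = -3.6
dx = 13.4 - 5.6 = 7.8
m = -3.6/7.8 = -0.4615

m = -0.4615


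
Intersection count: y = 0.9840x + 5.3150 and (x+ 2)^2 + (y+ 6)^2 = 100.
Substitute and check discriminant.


Substitute y = 0.9840x + 5.3150: (x+ 2)^2 + (0.9840x+5.3150+ 6)^2 = 100
Expand to Ax^2 + Bx + C = 0, where b-k = 11.315
A = 1+m^2 = 1.968256
B = 2(m(b-k) - h) = 2(0.9840*11.315 + 2) = 26.26792
C = h^2 + (b-k)^2 - r^2 = 4 + 128.029225 - 100 = 32.029225
disc = B^2-4AC = 690.0036 - 252.1669 = 437.8367
disc > 0

2 intersection points


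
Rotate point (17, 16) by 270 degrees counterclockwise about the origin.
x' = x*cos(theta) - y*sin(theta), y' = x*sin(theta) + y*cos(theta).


cos(270) = 0, sin(270) = -1
x' = 17*0 - 16*(-1) = 16
y' = 17*(-1) + 16*0 = -17

(16, -17)


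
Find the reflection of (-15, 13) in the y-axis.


Reflection rule for y-axis: (-x, y)
(-15, 13) -> (15, 13)

(15, 13)


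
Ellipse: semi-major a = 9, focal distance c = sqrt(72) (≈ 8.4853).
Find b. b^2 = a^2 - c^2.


b^2 = 9^2 - (sqrt(72))^2 = 81 - 72 = 9
b = sqrt(9) = 3

b = 3


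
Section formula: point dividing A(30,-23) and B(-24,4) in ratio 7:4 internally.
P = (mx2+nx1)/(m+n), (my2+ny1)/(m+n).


Px = (7*(-24) + 4*30)/11 = -48/11 = -4.3636
Py = (7*4 + 4*(-23))/11 = -64/11 = -5.8182

P = (-4.3636, -5.8182)


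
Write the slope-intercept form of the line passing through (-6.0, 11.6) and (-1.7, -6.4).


m = (-18.0)/(4.3) = -4.1860
b = y1 - m*x1 = 11.6 - (-18.0*(-6.0))/(4.3) = 11.6 - 25.1163 = -13.5163

y = -4.1860x - 13.5163


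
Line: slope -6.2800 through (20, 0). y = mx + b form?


y - 0 = -6.2800(x - 20)
y = -6.2800x + 0 + 6.2800*20
y = -6.2800x + 125.6000

y = -6.2800x + 125.6000


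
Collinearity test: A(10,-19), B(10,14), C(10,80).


10*(14-80) + 10*(80+ 19) + 10*(-19-14)
= -660 + 990 - 330 = 0

Yes, collinear (determinant = 0)


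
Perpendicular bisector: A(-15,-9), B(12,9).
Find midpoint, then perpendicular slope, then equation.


Midpoint = (-1.5, 0)
Slope of AB = dy/dx = 18/27 = 0.6667
Perp slope = -dx/dy = -27/18 = -1.5000
b = My - (perp slope)*Mx = 0 + (27*(-1.5))/18 = 0 - 2.2500 = -2.2500

y = -1.5000x - 2.2500


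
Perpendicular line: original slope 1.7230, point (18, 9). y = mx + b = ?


Perpendicular slope = -1/m1 = -1/1.7230 = -0.5804
b2 = y0 - m2*x0 = 9 + 18/1.7230 = 9 + 10.4469 = 19.4469

y = -0.5804x + 19.4469


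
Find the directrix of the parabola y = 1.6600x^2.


a = 1.6600
1/(4a) = 0.1506
directrix: y = -0.1506 = -0.1506

y = -0.1506


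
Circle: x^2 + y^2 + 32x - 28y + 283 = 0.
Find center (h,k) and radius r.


h = -D/2 = -32/2 = -16
k = -E/2 = 28/2 = 14
r^2 = h^2 + k^2 - F = 256 + 196 - 283 = 169
r = 13

Center (-16, 14), radius = 13


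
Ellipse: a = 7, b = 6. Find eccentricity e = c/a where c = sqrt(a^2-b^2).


c = sqrt(49-36) = sqrt(13) = 3.6056
e = c/a = sqrt(13)/7 = 0.5151

e = 0.5151


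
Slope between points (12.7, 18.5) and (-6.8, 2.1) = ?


dy = 2.1 - 18.5 = -16.4
dx = -6.8 - 12.7 = -19.5
m = -16.4/(-19.5) = 0.8410

m = 0.8410


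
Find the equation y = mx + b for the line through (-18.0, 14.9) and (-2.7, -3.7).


m = (-18.6)/(15.3) = -1.2157
b = y1 - m*x1 = 14.9 - (-18.6*(-18.0))/(15.3) = 14.9 - 21.8824 = -6.9824

y = -1.2157x - 6.9824


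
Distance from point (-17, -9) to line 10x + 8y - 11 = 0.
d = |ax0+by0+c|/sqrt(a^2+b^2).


|10*(-17) + 8*(-9) - 11| = |-253| = 253
sqrt(100 + 64) = sqrt(164) = 12.8062
d = 253/sqrt(164) = 19.7560

19.7560


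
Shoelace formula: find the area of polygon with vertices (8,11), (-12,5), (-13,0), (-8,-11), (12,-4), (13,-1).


sum(xi*y_{i+1}) = 8*5 - 12*0 - 13*(-11) - 8*(-4) + 12*(-1) + 13*11 = 346
sum(yi*x_{i+1}) = 11*(-12) + 5*(-13) + 0*(-8) - 11*12 - 4*13 - 1*8 = -389
Area = |346 + 389|/2 = 735/2 = 367.5000

367.5000 sq units


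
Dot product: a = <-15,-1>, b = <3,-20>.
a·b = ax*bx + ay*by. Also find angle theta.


a·b = -15*3 - 1*(-20) = -45 + 20 = -25
|a| = sqrt(225+1) = 15.0333
|b| = sqrt(9+400) = 20.2237
cos(theta) = -25/(sqrt(226)*sqrt(409)) = -25/sqrt(92434) = -0.082229
theta = arccos(-25/sqrt(92434)) = 94.7167 degrees

a·b = -25, theta = 94.7167 deg


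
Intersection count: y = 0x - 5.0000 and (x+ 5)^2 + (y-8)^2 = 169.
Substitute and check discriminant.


Substitute y = 0x - 5.0000: (x+ 5)^2 + (0x- 5.0000-8)^2 = 169
Expand to Ax^2 + Bx + C = 0, where b-k = -13
A = 1+m^2 = 1
B = 2(m(b-k) - h) = 2(0*(-13) + 5) = 10
C = h^2 + (b-k)^2 - r^2 = 25 + 169 - 169 = 25
disc = B^2-4AC = 100.0000 - 100.0000 = 0
disc = 0

1 intersection point (tangent)


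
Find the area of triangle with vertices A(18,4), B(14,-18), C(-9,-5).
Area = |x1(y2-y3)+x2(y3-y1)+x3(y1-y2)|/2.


18*(-18+ 5) = -234
14*(-5-4) = -126
-9*(4+ 18) = -198
sum = -558
Area = |-558|/2 = 279.0000

279.0000 sq units


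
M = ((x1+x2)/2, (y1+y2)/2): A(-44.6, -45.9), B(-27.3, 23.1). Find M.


Mx = (-44.6 - 27.3)/2 = -71.9/2 = -35.9500
My = (-45.9 + 23.1)/2 = -22.8/2 = -11.4000

(-35.9500, -11.4000)


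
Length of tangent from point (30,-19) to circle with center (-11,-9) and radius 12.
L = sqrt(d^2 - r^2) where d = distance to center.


d = sqrt((30+ 11)^2 + (-19+ 9)^2) = sqrt(1681+100) = 42.2019
L = sqrt(1781.0000 - 144) = sqrt(1637.0000) = 40.4599

40.4599


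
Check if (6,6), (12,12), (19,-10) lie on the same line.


6*(12+ 10) + 12*(-10-6) + 19*(6-12)
= 132 - 192 - 114 = -174

No, not collinear (determinant = -174)


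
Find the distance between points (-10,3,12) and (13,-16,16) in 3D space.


dx=23, dy=-19, dz=4
d = sqrt(529+361+16) = sqrt(906) = 30.0998

30.0998


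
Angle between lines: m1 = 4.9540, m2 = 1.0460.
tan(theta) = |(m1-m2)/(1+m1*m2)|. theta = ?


m1-m2 = 3.908
1+m1*m2 = 6.181884
tan(theta) = |3.908/6.181884| = 0.632170
theta = arctan(|3.908/6.181884|) = 32.2998 degrees (acute angle)

32.2998 degrees


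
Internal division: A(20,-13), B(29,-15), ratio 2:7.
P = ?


Px = (2*29 + 7*20)/9 = 198/9 = 22.0000
Py = (2*(-15) + 7*(-13))/9 = -121/9 = -13.4444

P = (22.0000, -13.4444)


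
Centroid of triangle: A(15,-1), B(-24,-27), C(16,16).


Gx = (15- 24+16)/3 = 7/3 = 2.3333
Gy = (-1- 27+16)/3 = -12/3 = -4.0000

G = (2.3333, -4.0000)


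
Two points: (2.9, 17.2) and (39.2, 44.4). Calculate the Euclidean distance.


dx = 39.2 - 2.9 = 36.3
dy = 44.4 - 17.2 = 27.2
d = sqrt(1317.69 + 739.84) = sqrt(2057.53) = 45.3600

45.3600


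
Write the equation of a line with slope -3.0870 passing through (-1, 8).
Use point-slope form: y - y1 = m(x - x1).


y - 8 = -3.0870(x + 1)
y = -3.0870x + 8 + 3.0870*(-1)
y = -3.0870x + 4.9130

y = -3.0870x + 4.9130


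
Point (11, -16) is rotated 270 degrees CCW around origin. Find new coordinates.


cos(270) = 0, sin(270) = -1
x' = 11*0 + 16*(-1) = -16
y' = 11*(-1) - 16*0 = -11

(-16, -11)
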